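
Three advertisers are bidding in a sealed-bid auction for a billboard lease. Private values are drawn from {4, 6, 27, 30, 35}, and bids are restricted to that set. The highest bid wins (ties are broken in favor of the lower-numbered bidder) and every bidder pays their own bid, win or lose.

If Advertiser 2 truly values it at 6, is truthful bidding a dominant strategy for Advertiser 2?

Consider the case where Advertiser 1 bids 4 and Advertiser 3 bids 27.
Truthful bid 6: loses but pays 6, utility -6.
Bid 4 instead: loses but pays 4, utility -4.
Since -4 > -6, bidding 4 is strictly better here, so truthful bidding is not dominant.

No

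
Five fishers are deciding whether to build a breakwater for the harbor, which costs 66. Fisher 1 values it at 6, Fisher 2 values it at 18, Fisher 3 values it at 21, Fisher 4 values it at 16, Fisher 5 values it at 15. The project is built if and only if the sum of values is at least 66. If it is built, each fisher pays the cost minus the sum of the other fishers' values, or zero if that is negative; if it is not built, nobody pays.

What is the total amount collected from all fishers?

30

Total value 76 ≥ cost 66, so it is built.
Fisher 1: others sum to 70; max(0, 66 - 70) = 0.
Fisher 2: others sum to 58; max(0, 66 - 58) = 8.
Fisher 3: others sum to 55; max(0, 66 - 55) = 11.
Fisher 4: others sum to 60; max(0, 66 - 60) = 6.
Fisher 5: others sum to 61; max(0, 66 - 61) = 5.
Total collected = 0 + 8 + 11 + 6 + 5 = 30.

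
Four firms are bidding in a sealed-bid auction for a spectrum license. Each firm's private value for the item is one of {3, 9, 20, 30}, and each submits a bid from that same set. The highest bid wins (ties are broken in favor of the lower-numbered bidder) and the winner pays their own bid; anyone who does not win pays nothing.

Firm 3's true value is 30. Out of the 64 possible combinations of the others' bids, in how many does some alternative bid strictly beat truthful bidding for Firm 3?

Others bid (3, 3, 3): truth gives 0; bid 9 gives 21 > 0. Violating.
Others bid (3, 3, 9): truth gives 0; bid 9 gives 21 > 0. Violating.
Others bid (3, 3, 20): truth gives 0; bid 20 gives 10 > 0. Violating.
Others bid (3, 9, 3): truth gives 0; bid 20 gives 10 > 0. Violating.
Others bid (3, 3, 30): truth gives 0; no alternative beats it.
Others bid (3, 9, 30): truth gives 0; no alternative beats it.
(Checking all 64 profiles: 12 have a profitable deviation, 52 do not.)

12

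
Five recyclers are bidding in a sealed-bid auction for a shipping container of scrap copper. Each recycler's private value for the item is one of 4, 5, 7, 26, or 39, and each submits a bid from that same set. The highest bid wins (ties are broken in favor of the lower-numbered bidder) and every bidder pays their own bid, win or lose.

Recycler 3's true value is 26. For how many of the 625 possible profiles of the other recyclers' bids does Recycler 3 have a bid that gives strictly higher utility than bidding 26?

Others bid (4, 4, 4, 4): truth gives 0; bid 5 gives 21 > 0. Violating.
Others bid (4, 4, 4, 5): truth gives 0; bid 5 gives 21 > 0. Violating.
Others bid (4, 4, 4, 7): truth gives 0; bid 7 gives 19 > 0. Violating.
Others bid (4, 4, 4, 39): truth gives -26; bid 4 gives -4 > -26. Violating.
Others bid (4, 4, 4, 26): truth gives 0; no alternative beats it.
Others bid (4, 4, 5, 26): truth gives 0; no alternative beats it.
(Checking all 625 profiles: 517 have a profitable deviation, 108 do not.)

517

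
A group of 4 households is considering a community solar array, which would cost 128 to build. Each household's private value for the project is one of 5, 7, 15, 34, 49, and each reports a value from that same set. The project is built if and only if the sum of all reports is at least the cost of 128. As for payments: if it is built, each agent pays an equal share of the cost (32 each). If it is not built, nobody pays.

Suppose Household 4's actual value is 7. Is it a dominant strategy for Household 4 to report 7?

Yes

Check each profile of the others' reports and compare truth against every alternative report.
Others report (34, 49, 49): truth gives -25, best alternative gives -25.
Others report (49, 34, 49): truth gives -25, best alternative gives -25.
Others report (49, 49, 34): truth gives -25, best alternative gives -25.
Others report (49, 49, 49): truth gives -25, best alternative gives -25.
Others report (5, 5, 5): truth gives 0, best alternative gives 0.
Others report (5, 5, 7): truth gives 0, best alternative gives 0.
(Remaining 119 profiles checked similarly; truth is weakly best in each.)
In every case the truthful report is at least as good as any alternative, so it is a dominant strategy.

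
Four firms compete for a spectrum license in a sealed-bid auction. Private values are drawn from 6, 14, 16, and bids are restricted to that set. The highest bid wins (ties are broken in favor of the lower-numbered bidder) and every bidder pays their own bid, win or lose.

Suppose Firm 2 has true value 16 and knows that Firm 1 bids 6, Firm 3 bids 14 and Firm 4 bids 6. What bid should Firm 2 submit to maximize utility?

14

Bid 6: loses but pays 6, utility -6.
Bid 14: wins, pays 14, utility 16 - 14 = 2.
Bid 16: wins, pays 16, utility 16 - 16 = 0.
The best choice is 14 with utility 2.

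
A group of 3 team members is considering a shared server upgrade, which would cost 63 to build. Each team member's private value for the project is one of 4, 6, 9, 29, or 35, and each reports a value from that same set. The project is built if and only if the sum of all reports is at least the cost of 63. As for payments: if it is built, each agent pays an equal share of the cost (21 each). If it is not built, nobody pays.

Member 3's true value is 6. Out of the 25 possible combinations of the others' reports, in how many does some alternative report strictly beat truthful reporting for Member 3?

1

Others report (29, 29): truth gives -15; report 4 gives 0 > -15. Violating.
Others report (4, 4): truth gives 0; no alternative beats it.
Others report (4, 6): truth gives 0; no alternative beats it.
(Checking all 25 profiles: 1 has a profitable deviation, 24 do not.)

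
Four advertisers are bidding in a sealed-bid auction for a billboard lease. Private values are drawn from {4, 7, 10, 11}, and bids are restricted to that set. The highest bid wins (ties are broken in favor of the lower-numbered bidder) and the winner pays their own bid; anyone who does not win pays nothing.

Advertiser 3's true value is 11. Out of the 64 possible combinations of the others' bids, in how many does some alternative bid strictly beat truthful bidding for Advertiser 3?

Others bid (4, 4, 4): truth gives 0; bid 7 gives 4 > 0. Violating.
Others bid (4, 4, 7): truth gives 0; bid 7 gives 4 > 0. Violating.
Others bid (4, 4, 10): truth gives 0; bid 10 gives 1 > 0. Violating.
Others bid (4, 7, 4): truth gives 0; bid 10 gives 1 > 0. Violating.
Others bid (4, 4, 11): truth gives 0; no alternative beats it.
Others bid (4, 7, 11): truth gives 0; no alternative beats it.
(Checking all 64 profiles: 12 have a profitable deviation, 52 do not.)

12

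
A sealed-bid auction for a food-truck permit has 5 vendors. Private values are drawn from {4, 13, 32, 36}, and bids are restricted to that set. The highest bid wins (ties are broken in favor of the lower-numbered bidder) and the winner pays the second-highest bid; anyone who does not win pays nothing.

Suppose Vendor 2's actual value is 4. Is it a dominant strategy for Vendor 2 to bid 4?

Yes

Check each profile of the others' bids and compare truth against every alternative bid.
Others bid (4, 4, 4, 13): truth gives 0, best alternative gives -9.
Others bid (4, 4, 13, 4): truth gives 0, best alternative gives -9.
Others bid (4, 4, 13, 13): truth gives 0, best alternative gives -9.
Others bid (4, 13, 4, 4): truth gives 0, best alternative gives -9.
Others bid (4, 13, 4, 13): truth gives 0, best alternative gives -9.
Others bid (4, 13, 13, 4): truth gives 0, best alternative gives -9.
(Remaining 250 profiles checked similarly; truth is weakly best in each.)
In every case the truthful bid is at least as good as any alternative, so it is a dominant strategy.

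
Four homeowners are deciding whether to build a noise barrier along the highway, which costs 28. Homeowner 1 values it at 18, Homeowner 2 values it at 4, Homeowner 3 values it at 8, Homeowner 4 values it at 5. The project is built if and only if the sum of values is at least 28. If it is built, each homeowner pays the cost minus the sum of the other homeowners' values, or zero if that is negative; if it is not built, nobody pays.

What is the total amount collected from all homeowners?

12

Total value 35 ≥ cost 28, so it is built.
Homeowner 1: others sum to 17; max(0, 28 - 17) = 11.
Homeowner 2: others sum to 31; max(0, 28 - 31) = 0.
Homeowner 3: others sum to 27; max(0, 28 - 27) = 1.
Homeowner 4: others sum to 30; max(0, 28 - 30) = 0.
Total collected = 11 + 0 + 1 + 0 = 12.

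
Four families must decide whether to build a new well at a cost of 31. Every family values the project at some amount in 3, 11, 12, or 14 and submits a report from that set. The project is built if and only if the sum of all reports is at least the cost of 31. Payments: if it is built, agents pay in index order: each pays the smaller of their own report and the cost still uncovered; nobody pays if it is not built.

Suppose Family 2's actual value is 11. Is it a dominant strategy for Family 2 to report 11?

Consider the case where Family 1 reports 3, Family 3 reports 11 and Family 4 reports 14.
Truthful report 11: project built, pays 11, utility 11 - 11 = 0.
Report 3 instead: project built, pays 3, utility 11 - 3 = 8.
Since 8 > 0, reporting 3 is strictly better here, so truthful reporting is not dominant.

No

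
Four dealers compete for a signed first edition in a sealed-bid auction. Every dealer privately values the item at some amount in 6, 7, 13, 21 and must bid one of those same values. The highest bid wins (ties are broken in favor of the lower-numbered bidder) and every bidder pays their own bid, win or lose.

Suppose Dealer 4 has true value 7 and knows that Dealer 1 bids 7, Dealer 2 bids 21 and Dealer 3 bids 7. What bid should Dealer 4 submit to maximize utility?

6

Bid 6: loses but pays 6, utility -6.
Bid 7: loses but pays 7, utility -7.
Bid 13: loses but pays 13, utility -13.
Bid 21: loses but pays 21, utility -21.
The best choice is 6 with utility -6.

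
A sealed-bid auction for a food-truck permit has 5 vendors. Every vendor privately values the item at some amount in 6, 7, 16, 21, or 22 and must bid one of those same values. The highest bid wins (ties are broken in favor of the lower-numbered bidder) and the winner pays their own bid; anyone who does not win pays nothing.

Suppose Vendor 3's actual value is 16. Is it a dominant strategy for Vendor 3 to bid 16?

Consider the case where Vendor 1 bids 6, Vendor 2 bids 6, Vendor 4 bids 6 and Vendor 5 bids 6.
Truthful bid 16: wins, pays 16, utility 16 - 16 = 0.
Bid 7 instead: wins, pays 7, utility 16 - 7 = 9.
Since 9 > 0, bidding 7 is strictly better here, so truthful bidding is not dominant.

No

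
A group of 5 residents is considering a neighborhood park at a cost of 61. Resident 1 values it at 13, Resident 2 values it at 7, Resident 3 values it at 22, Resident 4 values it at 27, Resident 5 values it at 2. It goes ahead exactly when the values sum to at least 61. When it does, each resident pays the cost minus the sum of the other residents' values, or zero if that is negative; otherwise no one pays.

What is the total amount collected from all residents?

Total value 71 ≥ cost 61, so it is built.
Resident 1: others sum to 58; max(0, 61 - 58) = 3.
Resident 2: others sum to 64; max(0, 61 - 64) = 0.
Resident 3: others sum to 49; max(0, 61 - 49) = 12.
Resident 4: others sum to 44; max(0, 61 - 44) = 17.
Resident 5: others sum to 69; max(0, 61 - 69) = 0.
Total collected = 3 + 0 + 12 + 17 + 0 = 32.

32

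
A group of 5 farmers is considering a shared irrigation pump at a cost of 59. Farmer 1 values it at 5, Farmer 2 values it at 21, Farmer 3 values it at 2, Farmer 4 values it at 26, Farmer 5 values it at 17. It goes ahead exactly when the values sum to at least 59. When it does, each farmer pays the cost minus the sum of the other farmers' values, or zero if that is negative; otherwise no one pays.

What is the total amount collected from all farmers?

28

Total value 71 ≥ cost 59, so it is built.
Farmer 1: others sum to 66; max(0, 59 - 66) = 0.
Farmer 2: others sum to 50; max(0, 59 - 50) = 9.
Farmer 3: others sum to 69; max(0, 59 - 69) = 0.
Farmer 4: others sum to 45; max(0, 59 - 45) = 14.
Farmer 5: others sum to 54; max(0, 59 - 54) = 5.
Total collected = 0 + 9 + 0 + 14 + 5 = 28.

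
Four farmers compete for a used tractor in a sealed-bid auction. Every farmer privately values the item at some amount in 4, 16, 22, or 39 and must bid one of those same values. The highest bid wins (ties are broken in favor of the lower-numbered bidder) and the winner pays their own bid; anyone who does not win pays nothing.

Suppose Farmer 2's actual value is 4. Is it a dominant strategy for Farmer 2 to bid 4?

Check each profile of the others' bids and compare truth against every alternative bid.
Others bid (4, 4, 4): truth gives 0, best alternative gives -12.
Others bid (4, 4, 16): truth gives 0, best alternative gives -12.
Others bid (4, 16, 4): truth gives 0, best alternative gives -12.
Others bid (4, 16, 16): truth gives 0, best alternative gives -12.
Others bid (4, 4, 22): truth gives 0, best alternative gives 0.
Others bid (4, 4, 39): truth gives 0, best alternative gives 0.
(Remaining 58 profiles checked similarly; truth is weakly best in each.)
In every case the truthful bid is at least as good as any alternative, so it is a dominant strategy.

Yes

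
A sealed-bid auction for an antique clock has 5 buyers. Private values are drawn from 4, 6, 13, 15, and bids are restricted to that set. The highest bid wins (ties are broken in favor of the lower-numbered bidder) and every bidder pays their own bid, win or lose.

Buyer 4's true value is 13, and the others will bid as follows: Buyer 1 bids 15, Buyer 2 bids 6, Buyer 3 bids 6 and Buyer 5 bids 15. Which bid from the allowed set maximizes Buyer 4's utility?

Bid 4: loses but pays 4, utility -4.
Bid 6: loses but pays 6, utility -6.
Bid 13: loses but pays 13, utility -13.
Bid 15: loses but pays 15, utility -15.
The best choice is 4 with utility -4.

4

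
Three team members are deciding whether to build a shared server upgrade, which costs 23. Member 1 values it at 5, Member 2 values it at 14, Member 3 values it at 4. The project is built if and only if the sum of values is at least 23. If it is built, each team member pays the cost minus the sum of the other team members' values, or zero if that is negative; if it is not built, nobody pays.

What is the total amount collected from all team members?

23

Total value 23 ≥ cost 23, so it is built.
Member 1: others sum to 18; max(0, 23 - 18) = 5.
Member 2: others sum to 9; max(0, 23 - 9) = 14.
Member 3: others sum to 19; max(0, 23 - 19) = 4.
Total collected = 5 + 14 + 4 = 23.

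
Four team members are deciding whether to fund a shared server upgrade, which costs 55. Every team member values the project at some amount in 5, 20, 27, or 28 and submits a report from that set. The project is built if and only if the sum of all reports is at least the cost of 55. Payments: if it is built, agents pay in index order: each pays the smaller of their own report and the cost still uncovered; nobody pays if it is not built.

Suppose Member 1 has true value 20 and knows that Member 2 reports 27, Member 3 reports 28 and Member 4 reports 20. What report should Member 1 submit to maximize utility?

5

Report 5: project built, pays 5, utility 20 - 5 = 15.
Report 20: project built, pays 20, utility 20 - 20 = 0.
Report 27: project built, pays 27, utility 20 - 27 = -7.
Report 28: project built, pays 28, utility 20 - 28 = -8.
The best choice is 5 with utility 15.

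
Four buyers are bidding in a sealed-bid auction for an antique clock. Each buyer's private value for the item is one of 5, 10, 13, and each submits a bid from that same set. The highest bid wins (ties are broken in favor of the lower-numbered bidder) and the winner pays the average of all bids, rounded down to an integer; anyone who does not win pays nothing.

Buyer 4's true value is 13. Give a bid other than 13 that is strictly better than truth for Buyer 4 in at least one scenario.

Suppose Buyer 1 bids 5, Buyer 2 bids 5 and Buyer 3 bids 5.
Bid 13: wins, pays 7, utility 13 - 7 = 6.
Bid 10: wins, pays 6, utility 13 - 6 = 7.
So bidding 10 beats truth here (7 > 6).

10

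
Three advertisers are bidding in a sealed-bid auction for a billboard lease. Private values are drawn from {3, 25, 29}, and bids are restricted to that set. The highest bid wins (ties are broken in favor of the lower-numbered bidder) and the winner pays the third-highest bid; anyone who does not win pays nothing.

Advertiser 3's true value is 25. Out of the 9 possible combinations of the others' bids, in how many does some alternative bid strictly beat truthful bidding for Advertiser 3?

Others bid (3, 25): truth gives 0; bid 29 gives 22 > 0. Violating.
Others bid (25, 3): truth gives 0; bid 29 gives 22 > 0. Violating.
Others bid (3, 3): truth gives 22; no alternative beats it.
Others bid (3, 29): truth gives 0; no alternative beats it.
(Checking all 9 profiles: 2 have a profitable deviation, 7 do not.)

2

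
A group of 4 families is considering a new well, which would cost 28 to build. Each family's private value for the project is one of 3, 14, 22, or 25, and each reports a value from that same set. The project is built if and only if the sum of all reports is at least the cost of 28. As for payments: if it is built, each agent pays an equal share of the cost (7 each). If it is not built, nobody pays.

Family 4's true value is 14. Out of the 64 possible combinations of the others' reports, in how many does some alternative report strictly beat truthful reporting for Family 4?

Others report (3, 3, 3): truth gives 0; report 22 gives 7 > 0. Violating.
Others report (3, 3, 14): truth gives 7; no alternative beats it.
Others report (3, 3, 22): truth gives 7; no alternative beats it.
(Checking all 64 profiles: 1 has a profitable deviation, 63 do not.)

1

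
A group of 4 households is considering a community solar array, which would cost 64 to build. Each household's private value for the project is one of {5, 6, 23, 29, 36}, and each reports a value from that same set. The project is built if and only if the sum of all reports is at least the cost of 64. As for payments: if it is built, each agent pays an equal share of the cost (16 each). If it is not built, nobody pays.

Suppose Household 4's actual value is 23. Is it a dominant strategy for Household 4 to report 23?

No

Consider the case where Household 1 reports 5, Household 2 reports 5 and Household 3 reports 23.
Truthful report 23: project not built, utility 0.
Report 36 instead: project built, pays 16, utility 23 - 16 = 7.
Since 7 > 0, reporting 36 is strictly better here, so truthful reporting is not dominant.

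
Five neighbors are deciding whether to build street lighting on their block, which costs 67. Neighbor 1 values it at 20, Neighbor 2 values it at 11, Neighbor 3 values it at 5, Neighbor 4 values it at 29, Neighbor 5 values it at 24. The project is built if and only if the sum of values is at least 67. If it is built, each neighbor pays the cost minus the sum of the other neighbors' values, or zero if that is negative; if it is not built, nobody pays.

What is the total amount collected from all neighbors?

Total value 89 ≥ cost 67, so it is built.
Neighbor 1: others sum to 69; max(0, 67 - 69) = 0.
Neighbor 2: others sum to 78; max(0, 67 - 78) = 0.
Neighbor 3: others sum to 84; max(0, 67 - 84) = 0.
Neighbor 4: others sum to 60; max(0, 67 - 60) = 7.
Neighbor 5: others sum to 65; max(0, 67 - 65) = 2.
Total collected = 0 + 0 + 0 + 7 + 2 = 9.

9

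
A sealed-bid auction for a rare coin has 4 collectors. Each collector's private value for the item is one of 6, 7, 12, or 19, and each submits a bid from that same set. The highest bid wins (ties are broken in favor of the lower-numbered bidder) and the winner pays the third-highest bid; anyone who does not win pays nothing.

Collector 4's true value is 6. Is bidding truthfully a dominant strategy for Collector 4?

Check each profile of the others' bids and compare truth against every alternative bid.
Others bid (6, 6, 6): truth gives 0, best alternative gives 0.
Others bid (6, 6, 7): truth gives 0, best alternative gives 0.
Others bid (6, 6, 12): truth gives 0, best alternative gives 0.
Others bid (6, 6, 19): truth gives 0, best alternative gives 0.
Others bid (6, 7, 6): truth gives 0, best alternative gives 0.
Others bid (6, 7, 7): truth gives 0, best alternative gives 0.
(Remaining 58 profiles checked similarly; truth is weakly best in each.)
In every case the truthful bid is at least as good as any alternative, so it is a dominant strategy.

Yes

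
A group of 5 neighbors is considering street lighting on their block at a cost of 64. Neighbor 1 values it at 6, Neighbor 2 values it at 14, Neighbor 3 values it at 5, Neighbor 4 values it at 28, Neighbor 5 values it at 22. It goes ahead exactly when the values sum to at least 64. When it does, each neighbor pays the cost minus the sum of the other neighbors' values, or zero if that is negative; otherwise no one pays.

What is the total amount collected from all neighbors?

31

Total value 75 ≥ cost 64, so it is built.
Neighbor 1: others sum to 69; max(0, 64 - 69) = 0.
Neighbor 2: others sum to 61; max(0, 64 - 61) = 3.
Neighbor 3: others sum to 70; max(0, 64 - 70) = 0.
Neighbor 4: others sum to 47; max(0, 64 - 47) = 17.
Neighbor 5: others sum to 53; max(0, 64 - 53) = 11.
Total collected = 0 + 3 + 0 + 17 + 11 = 31.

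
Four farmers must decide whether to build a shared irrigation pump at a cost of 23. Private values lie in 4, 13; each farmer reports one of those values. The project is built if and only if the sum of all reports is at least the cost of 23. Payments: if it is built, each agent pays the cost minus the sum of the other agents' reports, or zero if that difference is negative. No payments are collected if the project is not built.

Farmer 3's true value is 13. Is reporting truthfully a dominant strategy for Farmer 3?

Yes

Check each profile of the others' reports and compare truth against every alternative report.
Others report (4, 4, 4): truth gives 2, best alternative gives 0.
Others report (4, 13, 13): truth gives 13, best alternative gives 13.
Others report (13, 4, 13): truth gives 13, best alternative gives 13.
Others report (13, 13, 4): truth gives 13, best alternative gives 13.
Others report (13, 13, 13): truth gives 13, best alternative gives 13.
Others report (4, 4, 13): truth gives 11, best alternative gives 11.
(Remaining 2 profiles checked similarly; truth is weakly best in each.)
In every case the truthful report is at least as good as any alternative, so it is a dominant strategy.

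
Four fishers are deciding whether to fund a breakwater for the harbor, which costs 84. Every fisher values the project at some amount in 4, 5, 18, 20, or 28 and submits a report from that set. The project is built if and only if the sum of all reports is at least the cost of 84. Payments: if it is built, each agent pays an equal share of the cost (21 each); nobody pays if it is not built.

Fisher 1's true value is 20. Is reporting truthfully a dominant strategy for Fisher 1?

No

Consider the case where Fisher 2 reports 18, Fisher 3 reports 18 and Fisher 4 reports 28.
Truthful report 20: project built, pays 21, utility 20 - 21 = -1.
Report 4 instead: project not built, utility 0.
Since 0 > -1, reporting 4 is strictly better here, so truthful reporting is not dominant.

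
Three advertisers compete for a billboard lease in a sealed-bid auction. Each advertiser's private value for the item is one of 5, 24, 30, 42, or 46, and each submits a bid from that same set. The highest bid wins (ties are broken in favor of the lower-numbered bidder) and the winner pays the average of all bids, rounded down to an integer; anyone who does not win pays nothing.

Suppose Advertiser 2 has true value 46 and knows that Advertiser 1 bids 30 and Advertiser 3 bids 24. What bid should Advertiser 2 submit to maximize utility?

Bid 5: loses, pays 0, utility 0.
Bid 24: loses, pays 0, utility 0.
Bid 30: loses, pays 0, utility 0.
Bid 42: wins, pays 32, utility 46 - 32 = 14.
Bid 46: wins, pays 33, utility 46 - 33 = 13.
The best choice is 42 with utility 14.

42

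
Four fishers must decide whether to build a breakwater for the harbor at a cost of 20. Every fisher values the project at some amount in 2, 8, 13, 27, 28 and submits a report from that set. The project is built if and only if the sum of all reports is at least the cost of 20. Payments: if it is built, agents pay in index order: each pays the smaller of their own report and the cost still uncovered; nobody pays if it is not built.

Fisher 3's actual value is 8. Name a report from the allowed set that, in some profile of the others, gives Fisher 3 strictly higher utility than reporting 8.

Suppose Fisher 1 reports 2, Fisher 2 reports 2 and Fisher 4 reports 27.
Report 8: project built, pays 8, utility 8 - 8 = 0.
Report 2: project built, pays 2, utility 8 - 2 = 6.
So reporting 2 beats truth here (6 > 0).

2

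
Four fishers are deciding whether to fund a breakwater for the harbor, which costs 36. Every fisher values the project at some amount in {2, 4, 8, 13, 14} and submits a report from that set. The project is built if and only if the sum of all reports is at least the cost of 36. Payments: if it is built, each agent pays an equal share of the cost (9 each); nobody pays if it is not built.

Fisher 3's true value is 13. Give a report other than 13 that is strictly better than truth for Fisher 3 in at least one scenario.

Suppose Fisher 1 reports 4, Fisher 2 reports 4 and Fisher 4 reports 14.
Report 13: project not built, utility 0.
Report 14: project built, pays 9, utility 13 - 9 = 4.
So reporting 14 beats truth here (4 > 0).

14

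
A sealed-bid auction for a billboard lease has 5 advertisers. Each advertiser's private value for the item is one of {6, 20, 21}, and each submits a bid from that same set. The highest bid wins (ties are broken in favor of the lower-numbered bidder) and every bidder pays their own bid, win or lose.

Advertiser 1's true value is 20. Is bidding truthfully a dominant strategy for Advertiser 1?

No

Consider the case where Advertiser 2 bids 6, Advertiser 3 bids 6, Advertiser 4 bids 6 and Advertiser 5 bids 6.
Truthful bid 20: wins, pays 20, utility 20 - 20 = 0.
Bid 6 instead: wins, pays 6, utility 20 - 6 = 14.
Since 14 > 0, bidding 6 is strictly better here, so truthful bidding is not dominant.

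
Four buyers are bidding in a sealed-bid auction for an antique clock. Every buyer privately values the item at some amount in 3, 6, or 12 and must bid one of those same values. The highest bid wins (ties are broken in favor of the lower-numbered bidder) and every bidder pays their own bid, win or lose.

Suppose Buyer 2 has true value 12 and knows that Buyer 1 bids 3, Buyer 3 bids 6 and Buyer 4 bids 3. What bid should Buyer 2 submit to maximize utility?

6

Bid 3: loses but pays 3, utility -3.
Bid 6: wins, pays 6, utility 12 - 6 = 6.
Bid 12: wins, pays 12, utility 12 - 12 = 0.
The best choice is 6 with utility 6.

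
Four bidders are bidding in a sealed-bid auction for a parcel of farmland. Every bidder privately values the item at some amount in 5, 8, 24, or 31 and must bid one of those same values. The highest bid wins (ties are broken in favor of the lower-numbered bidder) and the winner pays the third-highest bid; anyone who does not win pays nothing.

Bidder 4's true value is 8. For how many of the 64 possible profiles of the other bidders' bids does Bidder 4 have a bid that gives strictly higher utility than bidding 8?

6

Others bid (5, 5, 8): truth gives 0; bid 24 gives 3 > 0. Violating.
Others bid (5, 5, 24): truth gives 0; bid 31 gives 3 > 0. Violating.
Others bid (5, 8, 5): truth gives 0; bid 24 gives 3 > 0. Violating.
Others bid (5, 24, 5): truth gives 0; bid 31 gives 3 > 0. Violating.
Others bid (5, 5, 5): truth gives 3; no alternative beats it.
Others bid (5, 5, 31): truth gives 0; no alternative beats it.
(Checking all 64 profiles: 6 have a profitable deviation, 58 do not.)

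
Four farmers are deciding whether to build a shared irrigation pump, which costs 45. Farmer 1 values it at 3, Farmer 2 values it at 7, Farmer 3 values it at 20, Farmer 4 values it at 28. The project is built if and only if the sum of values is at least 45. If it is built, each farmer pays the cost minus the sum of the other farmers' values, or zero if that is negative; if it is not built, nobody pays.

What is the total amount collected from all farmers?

22

Total value 58 ≥ cost 45, so it is built.
Farmer 1: others sum to 55; max(0, 45 - 55) = 0.
Farmer 2: others sum to 51; max(0, 45 - 51) = 0.
Farmer 3: others sum to 38; max(0, 45 - 38) = 7.
Farmer 4: others sum to 30; max(0, 45 - 30) = 15.
Total collected = 0 + 0 + 7 + 15 = 22.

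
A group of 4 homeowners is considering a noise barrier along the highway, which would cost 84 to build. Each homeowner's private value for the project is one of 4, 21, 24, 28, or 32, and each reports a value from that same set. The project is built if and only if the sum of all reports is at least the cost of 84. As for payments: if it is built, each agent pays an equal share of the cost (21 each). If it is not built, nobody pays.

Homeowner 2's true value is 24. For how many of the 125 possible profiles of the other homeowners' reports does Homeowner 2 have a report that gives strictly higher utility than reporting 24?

Others report (4, 21, 28): truth gives 0; report 32 gives 3 > 0. Violating.
Others report (4, 21, 32): truth gives 0; report 28 gives 3 > 0. Violating.
Others report (4, 24, 24): truth gives 0; report 32 gives 3 > 0. Violating.
Others report (4, 24, 28): truth gives 0; report 28 gives 3 > 0. Violating.
Others report (4, 4, 4): truth gives 0; no alternative beats it.
Others report (4, 4, 21): truth gives 0; no alternative beats it.
(Checking all 125 profiles: 21 have a profitable deviation, 104 do not.)

21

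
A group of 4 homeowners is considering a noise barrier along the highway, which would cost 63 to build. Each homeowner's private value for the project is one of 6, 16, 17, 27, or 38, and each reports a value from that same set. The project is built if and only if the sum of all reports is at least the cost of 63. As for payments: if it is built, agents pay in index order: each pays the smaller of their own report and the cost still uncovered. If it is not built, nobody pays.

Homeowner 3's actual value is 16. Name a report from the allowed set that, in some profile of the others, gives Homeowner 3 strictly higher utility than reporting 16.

6

Suppose Homeowner 1 reports 6, Homeowner 2 reports 16 and Homeowner 4 reports 38.
Report 16: project built, pays 16, utility 16 - 16 = 0.
Report 6: project built, pays 6, utility 16 - 6 = 10.
So reporting 6 beats truth here (10 > 0).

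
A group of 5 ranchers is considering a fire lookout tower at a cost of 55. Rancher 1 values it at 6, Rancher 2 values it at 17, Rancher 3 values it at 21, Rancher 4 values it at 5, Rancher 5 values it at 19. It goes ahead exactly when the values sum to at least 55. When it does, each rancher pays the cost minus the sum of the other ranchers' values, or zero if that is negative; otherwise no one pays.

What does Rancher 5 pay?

6

Total value 68 ≥ cost 55, so the project is built.
The other ranchers' values sum to 49.
Cost minus that sum is 55 - 49 = 6.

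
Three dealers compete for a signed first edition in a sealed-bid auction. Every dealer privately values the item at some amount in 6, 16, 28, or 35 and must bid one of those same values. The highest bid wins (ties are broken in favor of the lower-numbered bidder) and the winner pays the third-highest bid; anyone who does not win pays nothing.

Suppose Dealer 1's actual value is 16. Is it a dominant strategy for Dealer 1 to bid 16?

No

Consider the case where Dealer 2 bids 6 and Dealer 3 bids 28.
Truthful bid 16: loses, pays 0, utility 0.
Bid 28 instead: wins, pays 6, utility 16 - 6 = 10.
Since 10 > 0, bidding 28 is strictly better here, so truthful bidding is not dominant.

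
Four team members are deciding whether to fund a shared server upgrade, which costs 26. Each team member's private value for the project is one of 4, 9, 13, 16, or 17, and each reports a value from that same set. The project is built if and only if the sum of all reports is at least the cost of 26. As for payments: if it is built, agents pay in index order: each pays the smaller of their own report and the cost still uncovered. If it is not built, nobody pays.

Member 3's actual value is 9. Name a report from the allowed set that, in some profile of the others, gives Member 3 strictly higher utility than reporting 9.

4

Suppose Member 1 reports 4, Member 2 reports 4 and Member 4 reports 16.
Report 9: project built, pays 9, utility 9 - 9 = 0.
Report 4: project built, pays 4, utility 9 - 4 = 5.
So reporting 4 beats truth here (5 > 0).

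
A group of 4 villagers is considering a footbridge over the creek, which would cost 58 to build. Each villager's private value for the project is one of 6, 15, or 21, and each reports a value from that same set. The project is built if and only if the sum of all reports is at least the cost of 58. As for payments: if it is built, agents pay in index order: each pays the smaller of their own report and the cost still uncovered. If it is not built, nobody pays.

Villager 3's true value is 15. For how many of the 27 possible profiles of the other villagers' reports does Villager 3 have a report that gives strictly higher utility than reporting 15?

Others report (15, 21, 21): truth gives 0; report 6 gives 9 > 0. Violating.
Others report (21, 15, 21): truth gives 0; report 6 gives 9 > 0. Violating.
Others report (21, 21, 15): truth gives 0; report 6 gives 9 > 0. Violating.
Others report (21, 21, 21): truth gives 0; report 6 gives 9 > 0. Violating.
Others report (6, 6, 6): truth gives 0; no alternative beats it.
Others report (6, 6, 15): truth gives 0; no alternative beats it.
(Checking all 27 profiles: 4 have a profitable deviation, 23 do not.)

4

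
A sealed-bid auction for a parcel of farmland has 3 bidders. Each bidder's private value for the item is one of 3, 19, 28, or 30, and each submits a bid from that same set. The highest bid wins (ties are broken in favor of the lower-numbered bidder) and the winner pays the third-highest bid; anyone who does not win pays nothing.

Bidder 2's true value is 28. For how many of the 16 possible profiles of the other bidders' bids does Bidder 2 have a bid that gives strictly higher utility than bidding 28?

4

Others bid (3, 30): truth gives 0; bid 30 gives 25 > 0. Violating.
Others bid (19, 30): truth gives 0; bid 30 gives 9 > 0. Violating.
Others bid (28, 3): truth gives 0; bid 30 gives 25 > 0. Violating.
Others bid (28, 19): truth gives 0; bid 30 gives 9 > 0. Violating.
Others bid (3, 3): truth gives 25; no alternative beats it.
Others bid (3, 19): truth gives 25; no alternative beats it.
(Checking all 16 profiles: 4 have a profitable deviation, 12 do not.)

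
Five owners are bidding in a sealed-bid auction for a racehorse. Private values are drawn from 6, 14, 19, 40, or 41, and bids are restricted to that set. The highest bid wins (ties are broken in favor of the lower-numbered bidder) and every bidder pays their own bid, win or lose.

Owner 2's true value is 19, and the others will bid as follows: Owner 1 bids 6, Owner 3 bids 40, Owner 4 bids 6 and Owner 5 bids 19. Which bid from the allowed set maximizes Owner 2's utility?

6

Bid 6: loses but pays 6, utility -6.
Bid 14: loses but pays 14, utility -14.
Bid 19: loses but pays 19, utility -19.
Bid 40: wins, pays 40, utility 19 - 40 = -21.
Bid 41: wins, pays 41, utility 19 - 41 = -22.
The best choice is 6 with utility -6.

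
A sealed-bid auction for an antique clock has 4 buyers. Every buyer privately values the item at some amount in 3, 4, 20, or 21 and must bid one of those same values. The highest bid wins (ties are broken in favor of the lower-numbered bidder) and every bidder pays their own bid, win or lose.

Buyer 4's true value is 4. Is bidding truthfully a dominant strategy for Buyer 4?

No

Consider the case where Buyer 1 bids 3, Buyer 2 bids 3 and Buyer 3 bids 4.
Truthful bid 4: loses but pays 4, utility -4.
Bid 3 instead: loses but pays 3, utility -3.
Since -3 > -4, bidding 3 is strictly better here, so truthful bidding is not dominant.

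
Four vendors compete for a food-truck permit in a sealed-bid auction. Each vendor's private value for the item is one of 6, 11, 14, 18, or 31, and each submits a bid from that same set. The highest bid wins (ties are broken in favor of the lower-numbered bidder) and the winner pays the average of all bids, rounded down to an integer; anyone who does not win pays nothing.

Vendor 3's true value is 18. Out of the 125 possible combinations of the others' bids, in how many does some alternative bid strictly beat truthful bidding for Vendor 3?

Others bid (6, 6, 6): truth gives 9; bid 11 gives 11 > 9. Violating.
Others bid (6, 6, 11): truth gives 8; bid 11 gives 10 > 8. Violating.
Others bid (6, 6, 14): truth gives 7; bid 14 gives 8 > 7. Violating.
Others bid (6, 11, 6): truth gives 8; bid 14 gives 9 > 8. Violating.
Others bid (6, 6, 18): truth gives 6; no alternative beats it.
Others bid (6, 6, 31): truth gives 0; no alternative beats it.
(Checking all 125 profiles: 24 have a profitable deviation, 101 do not.)

24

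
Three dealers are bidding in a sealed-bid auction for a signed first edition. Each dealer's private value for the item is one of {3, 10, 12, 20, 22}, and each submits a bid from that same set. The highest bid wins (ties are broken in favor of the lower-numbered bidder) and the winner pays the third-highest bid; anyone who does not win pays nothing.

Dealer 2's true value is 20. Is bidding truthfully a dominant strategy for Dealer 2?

No

Consider the case where Dealer 1 bids 3 and Dealer 3 bids 22.
Truthful bid 20: loses, pays 0, utility 0.
Bid 22 instead: wins, pays 3, utility 20 - 3 = 17.
Since 17 > 0, bidding 22 is strictly better here, so truthful bidding is not dominant.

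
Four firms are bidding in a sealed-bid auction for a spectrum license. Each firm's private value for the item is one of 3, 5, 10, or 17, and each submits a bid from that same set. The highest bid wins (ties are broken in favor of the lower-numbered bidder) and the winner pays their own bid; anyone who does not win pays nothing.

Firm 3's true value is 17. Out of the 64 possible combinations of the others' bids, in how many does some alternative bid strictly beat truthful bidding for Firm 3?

12

Others bid (3, 3, 3): truth gives 0; bid 5 gives 12 > 0. Violating.
Others bid (3, 3, 5): truth gives 0; bid 5 gives 12 > 0. Violating.
Others bid (3, 3, 10): truth gives 0; bid 10 gives 7 > 0. Violating.
Others bid (3, 5, 3): truth gives 0; bid 10 gives 7 > 0. Violating.
Others bid (3, 3, 17): truth gives 0; no alternative beats it.
Others bid (3, 5, 17): truth gives 0; no alternative beats it.
(Checking all 64 profiles: 12 have a profitable deviation, 52 do not.)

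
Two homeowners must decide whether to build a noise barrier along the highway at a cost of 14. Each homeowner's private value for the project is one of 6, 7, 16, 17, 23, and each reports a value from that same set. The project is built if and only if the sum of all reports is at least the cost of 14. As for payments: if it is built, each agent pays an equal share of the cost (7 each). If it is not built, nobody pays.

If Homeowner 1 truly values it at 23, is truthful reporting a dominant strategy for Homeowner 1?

Check each profile of the others' reports and compare truth against every alternative report.
Others report (6): truth gives 16, best alternative gives 16.
Others report (7): truth gives 16, best alternative gives 16.
Others report (16): truth gives 16, best alternative gives 16.
Others report (17): truth gives 16, best alternative gives 16.
Others report (23): truth gives 16, best alternative gives 16.
In every case the truthful report is at least as good as any alternative, so it is a dominant strategy.

Yes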